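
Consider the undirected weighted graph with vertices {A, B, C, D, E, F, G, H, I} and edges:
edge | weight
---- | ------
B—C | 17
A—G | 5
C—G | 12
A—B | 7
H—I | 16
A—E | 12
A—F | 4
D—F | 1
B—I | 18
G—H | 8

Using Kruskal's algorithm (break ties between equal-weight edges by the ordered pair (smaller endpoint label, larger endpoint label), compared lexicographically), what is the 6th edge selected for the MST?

Sort edges by weight, then run Kruskal:
D—F (1): add — endpoints in different components.
A—F (4): add — endpoints in different components.
A—G (5): add — endpoints in different components.
A—B (7): add — endpoints in different components.
G—H (8): add — endpoints in different components.
A—E (12): add — endpoints in different components.
C—G (12): add — endpoints in different components.
H—I (16): add — endpoints in different components.
The 6th edge added is A—E.

A-E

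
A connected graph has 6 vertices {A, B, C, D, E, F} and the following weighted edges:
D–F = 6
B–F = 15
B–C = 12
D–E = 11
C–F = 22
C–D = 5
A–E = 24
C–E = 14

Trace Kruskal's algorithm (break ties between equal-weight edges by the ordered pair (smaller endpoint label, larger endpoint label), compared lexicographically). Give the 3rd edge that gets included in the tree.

Sort edges by weight, then run Kruskal:
C–D (5): add. Components now {A} {B} {C,D} {E} {F}
D–F (6): add. Components now {A} {B} {C,D,F} {E}
D–E (11): add. Components now {A} {B} {C,D,E,F}
B–C (12): add. Components now {A} {B,C,D,E,F}
C–E (14): skip — C and E already connected.
B–F (15): skip — B and F already connected.
C–F (22): skip — C and F already connected.
A–E (24): add. Components now {A,B,C,D,E,F}
The 3rd edge added is D–E.

D-E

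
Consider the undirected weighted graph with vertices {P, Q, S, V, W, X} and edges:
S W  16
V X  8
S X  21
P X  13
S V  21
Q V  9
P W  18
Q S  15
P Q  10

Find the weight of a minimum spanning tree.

Kruskal's algorithm — process edges by increasing weight (ties by edge label):
V X (8): add — endpoints in different components.
Q V (9): add — endpoints in different components.
P Q (10): add — endpoints in different components.
P X (13): skip — X and P already connected.
Q S (15): add — endpoints in different components.
S W (16): add — endpoints in different components.
MST edges: V X, Q V, P Q, Q S, S W; total weight 8+9+10+15+16 = 58.

58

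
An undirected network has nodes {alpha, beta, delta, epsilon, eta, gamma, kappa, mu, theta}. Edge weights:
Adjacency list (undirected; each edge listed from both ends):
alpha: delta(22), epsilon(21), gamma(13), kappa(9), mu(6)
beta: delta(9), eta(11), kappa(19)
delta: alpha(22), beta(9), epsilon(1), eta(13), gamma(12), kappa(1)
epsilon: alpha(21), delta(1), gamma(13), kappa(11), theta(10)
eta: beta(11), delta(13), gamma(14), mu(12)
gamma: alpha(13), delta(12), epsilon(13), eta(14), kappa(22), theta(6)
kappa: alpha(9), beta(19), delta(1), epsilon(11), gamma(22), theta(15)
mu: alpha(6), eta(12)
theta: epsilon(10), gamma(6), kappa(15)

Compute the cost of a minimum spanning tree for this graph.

Kruskal's algorithm — process edges by increasing weight (ties by edge label):
delta-epsilon (1): add — endpoints in different components.
delta-kappa (1): add — endpoints in different components.
alpha-mu (6): add — endpoints in different components.
gamma-theta (6): add — endpoints in different components.
alpha-kappa (9): add — endpoints in different components.
beta-delta (9): add — endpoints in different components.
epsilon-theta (10): add — endpoints in different components.
beta-eta (11): add — endpoints in different components.
MST edges: delta-epsilon, delta-kappa, alpha-mu, gamma-theta, alpha-kappa, beta-delta, epsilon-theta, beta-eta; total weight 1+1+6+6+9+9+10+11 = 53.

53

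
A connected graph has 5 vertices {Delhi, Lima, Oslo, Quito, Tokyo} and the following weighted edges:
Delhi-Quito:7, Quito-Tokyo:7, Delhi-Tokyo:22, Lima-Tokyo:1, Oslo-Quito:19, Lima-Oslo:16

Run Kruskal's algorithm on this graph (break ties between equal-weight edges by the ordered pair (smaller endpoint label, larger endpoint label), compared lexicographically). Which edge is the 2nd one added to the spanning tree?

Delhi-Quito

Kruskal's algorithm — process edges by increasing weight (ties by edge label):
Lima-Tokyo (1): add — endpoints in different components.
Delhi-Quito (7): add — endpoints in different components.
Quito-Tokyo (7): add — endpoints in different components.
Lima-Oslo (16): add — endpoints in different components.
The 2nd edge added is Delhi-Quito.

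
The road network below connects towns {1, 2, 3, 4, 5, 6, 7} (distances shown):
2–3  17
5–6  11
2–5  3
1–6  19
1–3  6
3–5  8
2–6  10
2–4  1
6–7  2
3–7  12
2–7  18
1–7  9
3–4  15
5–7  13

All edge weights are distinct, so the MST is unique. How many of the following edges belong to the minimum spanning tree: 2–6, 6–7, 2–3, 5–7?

Kruskal: consider edges lightest-first.
2–4 (1): add. Components now {1} {2,4} {3} {5} {6} {7}
6–7 (2): add. Components now {1} {2,4} {3} {5} {6,7}
2–5 (3): add. Components now {1} {2,4,5} {3} {6,7}
1–3 (6): add. Components now {1,3} {2,4,5} {6,7}
3–5 (8): add. Components now {1,2,3,4,5} {6,7}
1–7 (9): add. Components now {1,2,3,4,5,6,7}
MST edge set: {2–4, 6–7, 2–5, 1–3, 3–5, 1–7}.
Of the listed edges, {6–7} are in the MST → 1.

1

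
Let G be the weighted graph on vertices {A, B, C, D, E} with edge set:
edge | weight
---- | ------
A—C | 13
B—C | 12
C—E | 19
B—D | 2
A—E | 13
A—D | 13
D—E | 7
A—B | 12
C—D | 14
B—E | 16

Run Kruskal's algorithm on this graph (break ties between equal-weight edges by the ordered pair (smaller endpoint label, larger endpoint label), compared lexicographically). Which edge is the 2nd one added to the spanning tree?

Kruskal's algorithm — process edges by increasing weight (ties by edge label):
B—D (2): add — endpoints in different components.
D—E (7): add — endpoints in different components.
A—B (12): add — endpoints in different components.
B—C (12): add — endpoints in different components.
The 2nd edge added is D—E.

D-E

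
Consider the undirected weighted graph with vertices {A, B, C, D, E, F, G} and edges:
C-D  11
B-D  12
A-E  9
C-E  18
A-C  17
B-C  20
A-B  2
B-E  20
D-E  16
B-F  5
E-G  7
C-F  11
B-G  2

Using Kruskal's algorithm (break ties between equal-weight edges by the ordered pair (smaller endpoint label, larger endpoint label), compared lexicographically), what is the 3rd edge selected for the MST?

Sort edges by weight, then run Kruskal:
A-B (2): add — endpoints in different components.
B-G (2): add — endpoints in different components.
B-F (5): add — endpoints in different components.
E-G (7): add — endpoints in different components.
A-E (9): skip — A and E already connected.
C-D (11): add — endpoints in different components.
C-F (11): add — endpoints in different components.
The 3rd edge added is B-F.

B-F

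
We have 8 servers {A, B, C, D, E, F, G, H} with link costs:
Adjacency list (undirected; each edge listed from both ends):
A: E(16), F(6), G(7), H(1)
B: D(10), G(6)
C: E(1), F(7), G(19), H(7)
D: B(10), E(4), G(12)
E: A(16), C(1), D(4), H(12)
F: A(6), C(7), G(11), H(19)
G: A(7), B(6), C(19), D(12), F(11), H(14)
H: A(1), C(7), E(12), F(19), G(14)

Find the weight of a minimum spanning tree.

Kruskal's algorithm — process edges by increasing weight (ties by edge label):
A H (1): add — endpoints in different components.
C E (1): add — endpoints in different components.
D E (4): add — endpoints in different components.
A F (6): add — endpoints in different components.
B G (6): add — endpoints in different components.
A G (7): add — endpoints in different components.
C F (7): add — endpoints in different components.
MST edges: A H, C E, D E, A F, B G, A G, C F; total weight 1+1+4+6+6+7+7 = 32.

32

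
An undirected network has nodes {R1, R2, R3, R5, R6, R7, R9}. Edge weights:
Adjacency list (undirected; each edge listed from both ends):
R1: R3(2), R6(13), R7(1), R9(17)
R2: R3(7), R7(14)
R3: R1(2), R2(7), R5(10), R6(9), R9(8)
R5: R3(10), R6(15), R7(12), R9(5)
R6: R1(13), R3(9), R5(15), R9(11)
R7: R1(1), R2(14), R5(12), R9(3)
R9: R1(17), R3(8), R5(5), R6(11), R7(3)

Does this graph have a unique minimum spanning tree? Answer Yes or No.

Yes

Sort edges by weight, then run Kruskal:
R1–R7 (1): add — endpoints in different components.
R1–R3 (2): add — endpoints in different components.
R7–R9 (3): add — endpoints in different components.
R5–R9 (5): add — endpoints in different components.
R2–R3 (7): add — endpoints in different components.
R3–R9 (8): skip — R3 and R9 already connected.
R3–R6 (9): add — endpoints in different components.
Every non-tree edge has weight strictly greater than the heaviest edge on the tree path between its endpoints, so the MST is unique.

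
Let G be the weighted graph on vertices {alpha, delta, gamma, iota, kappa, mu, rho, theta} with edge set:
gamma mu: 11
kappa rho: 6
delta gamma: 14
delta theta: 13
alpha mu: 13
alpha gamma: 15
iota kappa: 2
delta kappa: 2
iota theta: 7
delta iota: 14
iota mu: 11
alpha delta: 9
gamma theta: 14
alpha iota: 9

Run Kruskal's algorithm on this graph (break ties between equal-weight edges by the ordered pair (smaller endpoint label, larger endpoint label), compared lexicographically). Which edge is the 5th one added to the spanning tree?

alpha-delta

Kruskal's algorithm — process edges by increasing weight (ties by edge label):
delta kappa (2): add — endpoints in different components.
iota kappa (2): add — endpoints in different components.
kappa rho (6): add — endpoints in different components.
iota theta (7): add — endpoints in different components.
alpha delta (9): add — endpoints in different components.
alpha iota (9): skip — alpha and iota already connected.
gamma mu (11): add — endpoints in different components.
iota mu (11): add — endpoints in different components.
The 5th edge added is alpha delta.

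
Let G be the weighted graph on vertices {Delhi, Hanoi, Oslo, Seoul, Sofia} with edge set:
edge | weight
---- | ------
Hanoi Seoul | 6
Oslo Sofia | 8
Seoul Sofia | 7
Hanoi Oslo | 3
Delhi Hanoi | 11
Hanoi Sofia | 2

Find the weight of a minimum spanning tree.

Kruskal: consider edges lightest-first.
Hanoi Sofia (2): add — endpoints in different components.
Hanoi Oslo (3): add — endpoints in different components.
Hanoi Seoul (6): add — endpoints in different components.
Seoul Sofia (7): skip — Sofia and Seoul already connected.
Oslo Sofia (8): skip — Sofia and Oslo already connected.
Delhi Hanoi (11): add — endpoints in different components.
MST edges: Hanoi Sofia, Hanoi Oslo, Hanoi Seoul, Delhi Hanoi; total weight 2+3+6+11 = 22.

22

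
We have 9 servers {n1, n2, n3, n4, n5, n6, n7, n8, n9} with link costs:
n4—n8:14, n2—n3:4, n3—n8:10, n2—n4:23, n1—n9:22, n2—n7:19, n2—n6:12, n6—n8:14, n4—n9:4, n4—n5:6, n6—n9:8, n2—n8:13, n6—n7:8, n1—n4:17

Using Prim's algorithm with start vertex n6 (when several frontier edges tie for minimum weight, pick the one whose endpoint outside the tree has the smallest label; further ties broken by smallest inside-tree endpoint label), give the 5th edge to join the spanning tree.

n2-n6

Grow the tree from n6 using Prim:
Step 1: cheapest edge leaving the tree is n6—n7 (8); add n7.
Step 2: cheapest edge leaving the tree is n6—n9 (8); add n9.
Step 3: cheapest edge leaving the tree is n4—n9 (4); add n4.
Step 4: cheapest edge leaving the tree is n4—n5 (6); add n5.
Step 5: cheapest edge leaving the tree is n2—n6 (12); add n2.
Step 6: cheapest edge leaving the tree is n2—n3 (4); add n3.
Step 7: cheapest edge leaving the tree is n3—n8 (10); add n8.
Step 8: cheapest edge leaving the tree is n1—n4 (17); add n1.
The 5th edge added is n2—n6.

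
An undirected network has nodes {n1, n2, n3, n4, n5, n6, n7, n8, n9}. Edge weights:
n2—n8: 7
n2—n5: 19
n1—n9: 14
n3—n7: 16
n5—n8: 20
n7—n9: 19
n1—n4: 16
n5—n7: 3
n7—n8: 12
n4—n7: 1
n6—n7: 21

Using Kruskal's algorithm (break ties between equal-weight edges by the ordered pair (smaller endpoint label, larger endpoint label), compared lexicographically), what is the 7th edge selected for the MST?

Kruskal's algorithm — process edges by increasing weight (ties by edge label):
n4—n7 (1): add — endpoints in different components.
n5—n7 (3): add — endpoints in different components.
n2—n8 (7): add — endpoints in different components.
n7—n8 (12): add — endpoints in different components.
n1—n9 (14): add — endpoints in different components.
n1—n4 (16): add — endpoints in different components.
n3—n7 (16): add — endpoints in different components.
n2—n5 (19): skip — n2 and n5 already connected.
n7—n9 (19): skip — n7 and n9 already connected.
n5—n8 (20): skip — n8 and n5 already connected.
n6—n7 (21): add — endpoints in different components.
The 7th edge added is n3—n7.

n3-n7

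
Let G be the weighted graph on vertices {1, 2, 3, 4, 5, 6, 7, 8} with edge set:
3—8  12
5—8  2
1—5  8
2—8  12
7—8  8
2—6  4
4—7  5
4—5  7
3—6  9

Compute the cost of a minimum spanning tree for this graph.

47

Prim's algorithm from 4:
Step 1: frontier [4—7 5, 4—5 7] → take 4—7 (5); add 7.
Step 2: frontier [4—5 7, 7—8 8] → take 4—5 (7); add 5.
Step 3: frontier [5—8 2, 1—5 8, 7—8 8] → take 5—8 (2); add 8.
Step 4: frontier [1—5 8, 2—8 12, 3—8 12] → take 1—5 (8); add 1.
Step 5: frontier [2—8 12, 3—8 12] → take 2—8 (12); add 2.
Step 6: frontier [2—6 4, 3—8 12] → take 2—6 (4); add 6.
Step 7: frontier [3—6 9, 3—8 12] → take 3—6 (9); add 3.
MST edges: 4—7, 4—5, 5—8, 1—5, 2—8, 2—6, 3—6; total weight 5+7+2+8+12+4+9 = 47.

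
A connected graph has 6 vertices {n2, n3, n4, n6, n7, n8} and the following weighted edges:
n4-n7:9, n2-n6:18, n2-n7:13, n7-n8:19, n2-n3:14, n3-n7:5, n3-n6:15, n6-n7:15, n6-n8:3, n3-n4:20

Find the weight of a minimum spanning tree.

Kruskal: consider edges lightest-first.
n6-n8 (3): add — endpoints in different components.
n3-n7 (5): add — endpoints in different components.
n4-n7 (9): add — endpoints in different components.
n2-n7 (13): add — endpoints in different components.
n2-n3 (14): skip — n2 and n3 already connected.
n3-n6 (15): add — endpoints in different components.
MST edges: n6-n8, n3-n7, n4-n7, n2-n7, n3-n6; total weight 3+5+9+13+15 = 45.

45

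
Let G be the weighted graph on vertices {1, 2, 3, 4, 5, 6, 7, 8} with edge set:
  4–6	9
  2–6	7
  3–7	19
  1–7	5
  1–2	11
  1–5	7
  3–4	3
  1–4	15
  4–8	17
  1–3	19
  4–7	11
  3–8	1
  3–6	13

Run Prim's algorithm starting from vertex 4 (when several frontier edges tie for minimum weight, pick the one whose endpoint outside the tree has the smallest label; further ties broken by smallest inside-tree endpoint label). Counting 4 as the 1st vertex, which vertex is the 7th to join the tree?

Prim, starting at 4.
Step 1: cheapest edge leaving the tree is 3–4 (3); add 3.
Step 2: cheapest edge leaving the tree is 3–8 (1); add 8.
Step 3: cheapest edge leaving the tree is 4–6 (9); add 6.
Step 4: cheapest edge leaving the tree is 2–6 (7); add 2.
Step 5: cheapest edge leaving the tree is 1–2 (11); add 1.
Step 6: cheapest edge leaving the tree is 1–7 (5); add 7.
Step 7: cheapest edge leaving the tree is 1–5 (7); add 5.
Vertex order: 4, 3, 8, 6, 2, 1, 7, 5. The 7th vertex is 7.

7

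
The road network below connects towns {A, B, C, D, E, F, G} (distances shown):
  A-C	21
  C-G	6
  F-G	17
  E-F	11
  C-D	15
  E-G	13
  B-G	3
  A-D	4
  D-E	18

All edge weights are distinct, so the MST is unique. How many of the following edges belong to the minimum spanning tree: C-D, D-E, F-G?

Kruskal's algorithm — process edges by increasing weight (ties by edge label):
B-G (3): add. Components now {A} {B,G} {C} {D} {E} {F}
A-D (4): add. Components now {A,D} {B,G} {C} {E} {F}
C-G (6): add. Components now {A,D} {B,C,G} {E} {F}
E-F (11): add. Components now {A,D} {B,C,G} {E,F}
E-G (13): add. Components now {A,D} {B,C,E,F,G}
C-D (15): add. Components now {A,B,C,D,E,F,G}
MST edge set: {B-G, A-D, C-G, E-F, E-G, C-D}.
Of the listed edges, {C-D} are in the MST → 1.

1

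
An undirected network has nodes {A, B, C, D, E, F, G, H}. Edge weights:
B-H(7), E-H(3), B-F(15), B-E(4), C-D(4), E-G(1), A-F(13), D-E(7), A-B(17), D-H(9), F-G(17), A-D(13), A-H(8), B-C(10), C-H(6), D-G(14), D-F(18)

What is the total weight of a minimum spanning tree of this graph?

39

Kruskal: consider edges lightest-first.
E-G (1): add — endpoints in different components.
E-H (3): add — endpoints in different components.
B-E (4): add — endpoints in different components.
C-D (4): add — endpoints in different components.
C-H (6): add — endpoints in different components.
B-H (7): skip — B and H already connected.
D-E (7): skip — D and E already connected.
A-H (8): add — endpoints in different components.
D-H (9): skip — D and H already connected.
B-C (10): skip — B and C already connected.
A-D (13): skip — A and D already connected.
A-F (13): add — endpoints in different components.
MST edges: E-G, E-H, B-E, C-D, C-H, A-H, A-F; total weight 1+3+4+4+6+8+13 = 39.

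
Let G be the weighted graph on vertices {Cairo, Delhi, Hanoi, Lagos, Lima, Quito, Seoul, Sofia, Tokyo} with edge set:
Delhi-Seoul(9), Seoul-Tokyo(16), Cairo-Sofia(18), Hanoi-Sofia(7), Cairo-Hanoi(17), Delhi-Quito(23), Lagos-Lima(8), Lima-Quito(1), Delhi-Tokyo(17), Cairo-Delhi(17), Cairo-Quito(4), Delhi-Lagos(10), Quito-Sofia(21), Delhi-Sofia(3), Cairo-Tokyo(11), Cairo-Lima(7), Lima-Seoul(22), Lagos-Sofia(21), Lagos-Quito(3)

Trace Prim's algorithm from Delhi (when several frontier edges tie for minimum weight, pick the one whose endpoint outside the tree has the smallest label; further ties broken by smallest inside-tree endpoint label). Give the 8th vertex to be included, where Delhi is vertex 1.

Prim's algorithm from Delhi:
Step 1: cheapest edge leaving the tree is Delhi-Sofia (3); add Sofia.
Step 2: cheapest edge leaving the tree is Hanoi-Sofia (7); add Hanoi.
Step 3: cheapest edge leaving the tree is Delhi-Seoul (9); add Seoul.
Step 4: cheapest edge leaving the tree is Delhi-Lagos (10); add Lagos.
Step 5: cheapest edge leaving the tree is Lagos-Quito (3); add Quito.
Step 6: cheapest edge leaving the tree is Lima-Quito (1); add Lima.
Step 7: cheapest edge leaving the tree is Cairo-Quito (4); add Cairo.
Step 8: cheapest edge leaving the tree is Cairo-Tokyo (11); add Tokyo.
Vertex order: Delhi, Sofia, Hanoi, Seoul, Lagos, Quito, Lima, Cairo, Tokyo. The 8th vertex is Cairo.

Cairo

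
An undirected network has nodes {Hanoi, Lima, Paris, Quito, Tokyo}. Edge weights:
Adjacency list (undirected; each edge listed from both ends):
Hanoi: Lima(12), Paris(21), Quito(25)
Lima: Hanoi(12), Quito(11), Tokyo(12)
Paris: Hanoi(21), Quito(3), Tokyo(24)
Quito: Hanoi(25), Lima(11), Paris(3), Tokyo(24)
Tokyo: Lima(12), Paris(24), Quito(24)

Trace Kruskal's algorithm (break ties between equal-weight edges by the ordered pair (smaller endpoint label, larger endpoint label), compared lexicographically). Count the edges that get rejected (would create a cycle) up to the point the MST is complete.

Kruskal's algorithm — process edges by increasing weight (ties by edge label):
Paris–Quito (3): add — endpoints in different components.
Lima–Quito (11): add — endpoints in different components.
Hanoi–Lima (12): add — endpoints in different components.
Lima–Tokyo (12): add — endpoints in different components.
Edges rejected before the tree was complete: 0.

0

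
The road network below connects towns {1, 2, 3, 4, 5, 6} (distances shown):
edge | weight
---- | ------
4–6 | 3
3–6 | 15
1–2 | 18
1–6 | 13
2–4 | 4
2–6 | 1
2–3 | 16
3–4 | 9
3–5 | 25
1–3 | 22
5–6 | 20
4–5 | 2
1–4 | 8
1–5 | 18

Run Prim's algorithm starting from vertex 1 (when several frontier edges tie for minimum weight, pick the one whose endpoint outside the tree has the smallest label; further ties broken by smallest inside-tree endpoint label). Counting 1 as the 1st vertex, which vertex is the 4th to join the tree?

Grow the tree from 1 using Prim:
Step 1: cheapest edge leaving the tree is 1–4 (8); add 4.
Step 2: cheapest edge leaving the tree is 4–5 (2); add 5.
Step 3: cheapest edge leaving the tree is 4–6 (3); add 6.
Step 4: cheapest edge leaving the tree is 2–6 (1); add 2.
Step 5: cheapest edge leaving the tree is 3–4 (9); add 3.
Vertex order: 1, 4, 5, 6, 2, 3. The 4th vertex is 6.

6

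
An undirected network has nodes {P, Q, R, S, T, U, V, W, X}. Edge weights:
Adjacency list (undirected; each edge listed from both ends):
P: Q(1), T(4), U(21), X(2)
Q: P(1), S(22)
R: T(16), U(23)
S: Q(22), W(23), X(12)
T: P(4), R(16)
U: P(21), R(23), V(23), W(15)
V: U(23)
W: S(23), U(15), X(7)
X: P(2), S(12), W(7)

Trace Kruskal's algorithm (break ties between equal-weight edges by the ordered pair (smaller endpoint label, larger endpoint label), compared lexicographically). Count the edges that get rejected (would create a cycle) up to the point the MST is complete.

Kruskal: consider edges lightest-first.
P Q (1): add — endpoints in different components.
P X (2): add — endpoints in different components.
P T (4): add — endpoints in different components.
W X (7): add — endpoints in different components.
S X (12): add — endpoints in different components.
U W (15): add — endpoints in different components.
R T (16): add — endpoints in different components.
P U (21): skip — U and P already connected.
Q S (22): skip — Q and S already connected.
R U (23): skip — U and R already connected.
S W (23): skip — S and W already connected.
U V (23): add — endpoints in different components.
Edges rejected before the tree was complete: 4.

4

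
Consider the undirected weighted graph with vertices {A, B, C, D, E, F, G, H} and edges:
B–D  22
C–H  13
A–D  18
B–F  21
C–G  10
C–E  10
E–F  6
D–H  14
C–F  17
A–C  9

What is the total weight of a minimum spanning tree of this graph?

83

Prim, starting at A.
Step 1: frontier [A–C 9, A–D 18] → take A–C (9); add C.
Step 2: frontier [A–D 18, C–E 10, C–G 10, C–H 13, C–F 17] → take C–E (10); add E.
Step 3: frontier [A–D 18, C–G 10, C–H 13, C–F 17, E–F 6] → take E–F (6); add F.
Step 4: frontier [A–D 18, C–G 10, C–H 13, B–F 21] → take C–G (10); add G.
Step 5: frontier [A–D 18, C–H 13, B–F 21] → take C–H (13); add H.
Step 6: frontier [A–D 18, B–F 21, D–H 14] → take D–H (14); add D.
Step 7: frontier [B–D 22, B–F 21] → take B–F (21); add B.
MST edges: A–C, C–E, E–F, C–G, C–H, D–H, B–F; total weight 9+10+6+10+13+14+21 = 83.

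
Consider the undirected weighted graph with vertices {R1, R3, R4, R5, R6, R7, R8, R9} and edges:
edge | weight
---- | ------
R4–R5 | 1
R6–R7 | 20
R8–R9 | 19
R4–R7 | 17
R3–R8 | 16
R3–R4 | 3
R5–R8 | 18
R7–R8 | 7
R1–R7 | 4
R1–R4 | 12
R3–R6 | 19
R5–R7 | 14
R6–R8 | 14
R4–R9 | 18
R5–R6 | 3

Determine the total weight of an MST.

48

Kruskal: consider edges lightest-first.
R4–R5 (1): add — endpoints in different components.
R3–R4 (3): add — endpoints in different components.
R5–R6 (3): add — endpoints in different components.
R1–R7 (4): add — endpoints in different components.
R7–R8 (7): add — endpoints in different components.
R1–R4 (12): add — endpoints in different components.
R5–R7 (14): skip — R5 and R7 already connected.
R6–R8 (14): skip — R8 and R6 already connected.
R3–R8 (16): skip — R3 and R8 already connected.
R4–R7 (17): skip — R7 and R4 already connected.
R4–R9 (18): add — endpoints in different components.
MST edges: R4–R5, R3–R4, R5–R6, R1–R7, R7–R8, R1–R4, R4–R9; total weight 1+3+3+4+7+12+18 = 48.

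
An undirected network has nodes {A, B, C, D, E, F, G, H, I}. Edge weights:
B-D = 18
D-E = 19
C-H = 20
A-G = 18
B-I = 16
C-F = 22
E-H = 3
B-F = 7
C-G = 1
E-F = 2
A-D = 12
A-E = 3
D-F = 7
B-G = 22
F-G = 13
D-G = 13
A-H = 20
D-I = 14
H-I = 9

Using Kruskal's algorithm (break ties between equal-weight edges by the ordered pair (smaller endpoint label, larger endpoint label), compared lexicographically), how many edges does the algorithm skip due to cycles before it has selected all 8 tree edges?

Sort edges by weight, then run Kruskal:
C-G (1): add — endpoints in different components.
E-F (2): add — endpoints in different components.
A-E (3): add — endpoints in different components.
E-H (3): add — endpoints in different components.
B-F (7): add — endpoints in different components.
D-F (7): add — endpoints in different components.
H-I (9): add — endpoints in different components.
A-D (12): skip — A and D already connected.
D-G (13): add — endpoints in different components.
Edges rejected before the tree was complete: 1.

1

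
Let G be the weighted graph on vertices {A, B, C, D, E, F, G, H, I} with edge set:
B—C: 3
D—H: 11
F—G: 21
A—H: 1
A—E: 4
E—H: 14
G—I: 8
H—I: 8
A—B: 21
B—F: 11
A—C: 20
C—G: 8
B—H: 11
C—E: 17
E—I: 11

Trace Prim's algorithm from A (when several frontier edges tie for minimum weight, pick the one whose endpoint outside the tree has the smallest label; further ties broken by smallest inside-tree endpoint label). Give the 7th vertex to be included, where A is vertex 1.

B

Prim's algorithm from A:
Step 1: cheapest edge leaving the tree is A—H (1); add H.
Step 2: cheapest edge leaving the tree is A—E (4); add E.
Step 3: cheapest edge leaving the tree is H—I (8); add I.
Step 4: cheapest edge leaving the tree is G—I (8); add G.
Step 5: cheapest edge leaving the tree is C—G (8); add C.
Step 6: cheapest edge leaving the tree is B—C (3); add B.
Step 7: cheapest edge leaving the tree is D—H (11); add D.
Step 8: cheapest edge leaving the tree is B—F (11); add F.
Vertex order: A, H, E, I, G, C, B, D, F. The 7th vertex is B.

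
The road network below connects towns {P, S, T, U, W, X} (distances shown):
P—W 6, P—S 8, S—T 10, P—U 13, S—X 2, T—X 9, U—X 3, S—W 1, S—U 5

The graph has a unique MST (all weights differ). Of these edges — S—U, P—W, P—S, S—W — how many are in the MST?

Sort edges by weight, then run Kruskal:
S—W (1): add — endpoints in different components.
S—X (2): add — endpoints in different components.
U—X (3): add — endpoints in different components.
S—U (5): skip — U and S already connected.
P—W (6): add — endpoints in different components.
P—S (8): skip — P and S already connected.
T—X (9): add — endpoints in different components.
MST edge set: {S—W, S—X, U—X, P—W, T—X}.
Of the listed edges, {P—W, S—W} are in the MST → 2.

2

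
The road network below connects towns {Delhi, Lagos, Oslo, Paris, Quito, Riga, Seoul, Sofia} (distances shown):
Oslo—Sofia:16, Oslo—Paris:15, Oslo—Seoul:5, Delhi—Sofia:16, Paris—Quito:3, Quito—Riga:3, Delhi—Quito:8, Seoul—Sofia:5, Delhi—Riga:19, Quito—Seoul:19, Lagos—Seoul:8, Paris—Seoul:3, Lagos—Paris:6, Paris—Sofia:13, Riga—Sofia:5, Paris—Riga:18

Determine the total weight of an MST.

Prim's algorithm from Delhi:
Step 1: cheapest edge leaving the tree is Delhi—Quito (8); add Quito.
Step 2: cheapest edge leaving the tree is Paris—Quito (3); add Paris.
Step 3: cheapest edge leaving the tree is Quito—Riga (3); add Riga.
Step 4: cheapest edge leaving the tree is Paris—Seoul (3); add Seoul.
Step 5: cheapest edge leaving the tree is Oslo—Seoul (5); add Oslo.
Step 6: cheapest edge leaving the tree is Riga—Sofia (5); add Sofia.
Step 7: cheapest edge leaving the tree is Lagos—Paris (6); add Lagos.
MST edges: Delhi—Quito, Paris—Quito, Quito—Riga, Paris—Seoul, Oslo—Seoul, Riga—Sofia, Lagos—Paris; total weight 8+3+3+3+5+5+6 = 33.

33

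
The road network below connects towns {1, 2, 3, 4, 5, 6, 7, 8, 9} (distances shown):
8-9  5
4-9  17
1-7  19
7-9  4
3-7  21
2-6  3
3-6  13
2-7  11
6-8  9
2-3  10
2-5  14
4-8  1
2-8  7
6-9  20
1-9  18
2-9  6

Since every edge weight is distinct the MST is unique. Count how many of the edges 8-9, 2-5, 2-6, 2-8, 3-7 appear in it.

3

Kruskal: consider edges lightest-first.
4-8 (1): add — endpoints in different components.
2-6 (3): add — endpoints in different components.
7-9 (4): add — endpoints in different components.
8-9 (5): add — endpoints in different components.
2-9 (6): add — endpoints in different components.
2-8 (7): skip — 2 and 8 already connected.
6-8 (9): skip — 6 and 8 already connected.
2-3 (10): add — endpoints in different components.
2-7 (11): skip — 2 and 7 already connected.
3-6 (13): skip — 3 and 6 already connected.
2-5 (14): add — endpoints in different components.
4-9 (17): skip — 4 and 9 already connected.
1-9 (18): add — endpoints in different components.
MST edge set: {4-8, 2-6, 7-9, 8-9, 2-9, 2-3, 2-5, 1-9}.
Of the listed edges, {8-9, 2-5, 2-6} are in the MST → 3.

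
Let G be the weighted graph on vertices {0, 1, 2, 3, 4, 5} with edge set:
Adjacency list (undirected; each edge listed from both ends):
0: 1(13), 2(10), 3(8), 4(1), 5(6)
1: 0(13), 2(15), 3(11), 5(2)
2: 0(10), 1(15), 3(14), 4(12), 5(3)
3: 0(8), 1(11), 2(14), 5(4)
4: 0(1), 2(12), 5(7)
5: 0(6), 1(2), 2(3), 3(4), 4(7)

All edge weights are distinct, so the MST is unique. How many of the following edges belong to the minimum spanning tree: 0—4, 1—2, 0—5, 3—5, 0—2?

3

Kruskal: consider edges lightest-first.
0—4 (1): add. Components now {0,4} {1} {2} {3} {5}
1—5 (2): add. Components now {0,4} {1,5} {2} {3}
2—5 (3): add. Components now {0,4} {1,2,5} {3}
3—5 (4): add. Components now {0,4} {1,2,3,5}
0—5 (6): add. Components now {0,1,2,3,4,5}
MST edge set: {0—4, 1—5, 2—5, 3—5, 0—5}.
Of the listed edges, {0—4, 0—5, 3—5} are in the MST → 3.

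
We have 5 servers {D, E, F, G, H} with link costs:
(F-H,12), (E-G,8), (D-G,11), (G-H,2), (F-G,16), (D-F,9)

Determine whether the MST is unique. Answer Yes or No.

Yes

Kruskal: consider edges lightest-first.
G-H (2): add — endpoints in different components.
E-G (8): add — endpoints in different components.
D-F (9): add — endpoints in different components.
D-G (11): add — endpoints in different components.
Every non-tree edge has weight strictly greater than the heaviest edge on the tree path between its endpoints, so the MST is unique.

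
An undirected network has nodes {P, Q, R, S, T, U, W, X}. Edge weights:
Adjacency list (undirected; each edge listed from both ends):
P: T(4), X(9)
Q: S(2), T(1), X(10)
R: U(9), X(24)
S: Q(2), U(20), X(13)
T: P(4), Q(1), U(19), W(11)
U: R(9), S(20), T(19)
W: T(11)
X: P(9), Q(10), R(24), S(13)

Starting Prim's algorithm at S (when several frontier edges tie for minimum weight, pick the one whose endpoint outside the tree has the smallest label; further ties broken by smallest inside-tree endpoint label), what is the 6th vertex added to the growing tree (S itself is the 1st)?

W

Prim, starting at S.
Step 1: cheapest edge leaving the tree is Q-S (2); add Q.
Step 2: cheapest edge leaving the tree is Q-T (1); add T.
Step 3: cheapest edge leaving the tree is P-T (4); add P.
Step 4: cheapest edge leaving the tree is P-X (9); add X.
Step 5: cheapest edge leaving the tree is T-W (11); add W.
Step 6: cheapest edge leaving the tree is T-U (19); add U.
Step 7: cheapest edge leaving the tree is R-U (9); add R.
Vertex order: S, Q, T, P, X, W, U, R. The 6th vertex is W.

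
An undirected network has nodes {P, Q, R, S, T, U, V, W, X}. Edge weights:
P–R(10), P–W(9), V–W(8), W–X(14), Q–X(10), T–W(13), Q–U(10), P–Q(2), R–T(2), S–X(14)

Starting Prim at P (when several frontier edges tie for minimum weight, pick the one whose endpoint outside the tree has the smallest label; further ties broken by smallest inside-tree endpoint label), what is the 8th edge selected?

Prim's algorithm from P:
Step 1: cheapest edge leaving the tree is P–Q (2); add Q.
Step 2: cheapest edge leaving the tree is P–W (9); add W.
Step 3: cheapest edge leaving the tree is V–W (8); add V.
Step 4: cheapest edge leaving the tree is P–R (10); add R.
Step 5: cheapest edge leaving the tree is R–T (2); add T.
Step 6: cheapest edge leaving the tree is Q–U (10); add U.
Step 7: cheapest edge leaving the tree is Q–X (10); add X.
Step 8: cheapest edge leaving the tree is S–X (14); add S.
The 8th edge added is S–X.

S-X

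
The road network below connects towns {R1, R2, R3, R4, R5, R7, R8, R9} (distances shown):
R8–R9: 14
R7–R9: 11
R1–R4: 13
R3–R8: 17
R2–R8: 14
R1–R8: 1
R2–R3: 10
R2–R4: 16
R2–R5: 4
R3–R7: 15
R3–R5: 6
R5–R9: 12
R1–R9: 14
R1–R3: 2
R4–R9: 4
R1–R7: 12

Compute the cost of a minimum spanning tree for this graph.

Prim, starting at R9.
Step 1: cheapest edge leaving the tree is R4–R9 (4); add R4.
Step 2: cheapest edge leaving the tree is R7–R9 (11); add R7.
Step 3: cheapest edge leaving the tree is R1–R7 (12); add R1.
Step 4: cheapest edge leaving the tree is R1–R8 (1); add R8.
Step 5: cheapest edge leaving the tree is R1–R3 (2); add R3.
Step 6: cheapest edge leaving the tree is R3–R5 (6); add R5.
Step 7: cheapest edge leaving the tree is R2–R5 (4); add R2.
MST edges: R4–R9, R7–R9, R1–R7, R1–R8, R1–R3, R3–R5, R2–R5; total weight 4+11+12+1+2+6+4 = 40.

40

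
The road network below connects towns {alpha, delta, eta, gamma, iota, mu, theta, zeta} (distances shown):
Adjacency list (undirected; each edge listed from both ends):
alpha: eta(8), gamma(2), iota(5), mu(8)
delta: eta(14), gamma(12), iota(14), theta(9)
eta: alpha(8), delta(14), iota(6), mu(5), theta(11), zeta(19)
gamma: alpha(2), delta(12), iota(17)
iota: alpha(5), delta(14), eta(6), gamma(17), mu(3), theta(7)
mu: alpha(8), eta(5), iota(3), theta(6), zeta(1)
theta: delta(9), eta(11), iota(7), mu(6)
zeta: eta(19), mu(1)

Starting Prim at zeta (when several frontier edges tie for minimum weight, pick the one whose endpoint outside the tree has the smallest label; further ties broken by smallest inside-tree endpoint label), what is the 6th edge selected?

mu-theta

Prim, starting at zeta.
Step 1: cheapest edge leaving the tree is mu—zeta (1); add mu.
Step 2: cheapest edge leaving the tree is iota—mu (3); add iota.
Step 3: cheapest edge leaving the tree is alpha—iota (5); add alpha.
Step 4: cheapest edge leaving the tree is alpha—gamma (2); add gamma.
Step 5: cheapest edge leaving the tree is eta—mu (5); add eta.
Step 6: cheapest edge leaving the tree is mu—theta (6); add theta.
Step 7: cheapest edge leaving the tree is delta—theta (9); add delta.
The 6th edge added is mu—theta.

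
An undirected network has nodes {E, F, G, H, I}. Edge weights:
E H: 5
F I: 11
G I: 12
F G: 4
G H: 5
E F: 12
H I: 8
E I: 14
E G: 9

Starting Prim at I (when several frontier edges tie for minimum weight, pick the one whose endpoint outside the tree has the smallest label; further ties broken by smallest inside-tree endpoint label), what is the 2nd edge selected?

Prim, starting at I.
Step 1: cheapest edge leaving the tree is H I (8); add H.
Step 2: cheapest edge leaving the tree is E H (5); add E.
Step 3: cheapest edge leaving the tree is G H (5); add G.
Step 4: cheapest edge leaving the tree is F G (4); add F.
The 2nd edge added is E H.

E-H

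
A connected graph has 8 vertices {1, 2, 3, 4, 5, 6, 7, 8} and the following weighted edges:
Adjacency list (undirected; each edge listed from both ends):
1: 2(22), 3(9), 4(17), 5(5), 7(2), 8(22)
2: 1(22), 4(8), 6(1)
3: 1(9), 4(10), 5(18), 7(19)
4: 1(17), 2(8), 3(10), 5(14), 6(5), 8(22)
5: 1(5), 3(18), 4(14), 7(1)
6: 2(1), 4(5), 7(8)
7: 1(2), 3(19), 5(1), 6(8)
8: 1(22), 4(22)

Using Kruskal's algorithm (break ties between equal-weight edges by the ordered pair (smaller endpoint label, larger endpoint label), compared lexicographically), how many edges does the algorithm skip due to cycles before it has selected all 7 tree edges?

8

Sort edges by weight, then run Kruskal:
2—6 (1): add — endpoints in different components.
5—7 (1): add — endpoints in different components.
1—7 (2): add — endpoints in different components.
1—5 (5): skip — 1 and 5 already connected.
4—6 (5): add — endpoints in different components.
2—4 (8): skip — 2 and 4 already connected.
6—7 (8): add — endpoints in different components.
1—3 (9): add — endpoints in different components.
3—4 (10): skip — 3 and 4 already connected.
4—5 (14): skip — 4 and 5 already connected.
1—4 (17): skip — 1 and 4 already connected.
3—5 (18): skip — 3 and 5 already connected.
3—7 (19): skip — 3 and 7 already connected.
1—2 (22): skip — 1 and 2 already connected.
1—8 (22): add — endpoints in different components.
Edges rejected before the tree was complete: 8.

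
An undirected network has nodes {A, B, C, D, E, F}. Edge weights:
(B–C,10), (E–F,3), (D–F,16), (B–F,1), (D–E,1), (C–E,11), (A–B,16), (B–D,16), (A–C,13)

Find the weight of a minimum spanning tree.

Grow the tree from C using Prim:
Step 1: frontier [B–C 10, C–E 11, A–C 13] → take B–C (10); add B.
Step 2: frontier [B–F 1, A–B 16, B–D 16, C–E 11, A–C 13] → take B–F (1); add F.
Step 3: frontier [A–B 16, B–D 16, C–E 11, A–C 13, E–F 3, D–F 16] → take E–F (3); add E.
Step 4: frontier [A–B 16, B–D 16, A–C 13, D–E 1, D–F 16] → take D–E (1); add D.
Step 5: frontier [A–B 16, A–C 13] → take A–C (13); add A.
MST edges: B–C, B–F, E–F, D–E, A–C; total weight 10+1+3+1+13 = 28.

28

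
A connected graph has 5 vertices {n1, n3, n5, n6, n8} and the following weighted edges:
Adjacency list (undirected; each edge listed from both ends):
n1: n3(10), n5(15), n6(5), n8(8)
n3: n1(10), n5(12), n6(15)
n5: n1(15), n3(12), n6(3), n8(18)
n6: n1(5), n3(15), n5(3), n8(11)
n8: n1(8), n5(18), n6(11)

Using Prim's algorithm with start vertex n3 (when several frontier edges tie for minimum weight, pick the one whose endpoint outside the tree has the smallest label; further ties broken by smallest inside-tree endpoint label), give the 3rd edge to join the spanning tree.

Grow the tree from n3 using Prim:
Step 1: frontier [n1–n3 10, n3–n5 12, n3–n6 15] → take n1–n3 (10); add n1.
Step 2: frontier [n1–n6 5, n1–n8 8, n1–n5 15, n3–n5 12, n3–n6 15] → take n1–n6 (5); add n6.
Step 3: frontier [n1–n8 8, n1–n5 15, n3–n5 12, n5–n6 3, n6–n8 11] → take n5–n6 (3); add n5.
Step 4: frontier [n1–n8 8, n5–n8 18, n6–n8 11] → take n1–n8 (8); add n8.
The 3rd edge added is n5–n6.

n5-n6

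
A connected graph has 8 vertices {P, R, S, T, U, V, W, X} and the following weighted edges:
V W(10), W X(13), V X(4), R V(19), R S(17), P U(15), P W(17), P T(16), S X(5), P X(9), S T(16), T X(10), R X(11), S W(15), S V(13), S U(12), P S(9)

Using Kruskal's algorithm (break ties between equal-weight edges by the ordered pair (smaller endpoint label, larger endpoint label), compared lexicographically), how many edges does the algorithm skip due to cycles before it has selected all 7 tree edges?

1

Sort edges by weight, then run Kruskal:
V X (4): add — endpoints in different components.
S X (5): add — endpoints in different components.
P S (9): add — endpoints in different components.
P X (9): skip — P and X already connected.
T X (10): add — endpoints in different components.
V W (10): add — endpoints in different components.
R X (11): add — endpoints in different components.
S U (12): add — endpoints in different components.
Edges rejected before the tree was complete: 1.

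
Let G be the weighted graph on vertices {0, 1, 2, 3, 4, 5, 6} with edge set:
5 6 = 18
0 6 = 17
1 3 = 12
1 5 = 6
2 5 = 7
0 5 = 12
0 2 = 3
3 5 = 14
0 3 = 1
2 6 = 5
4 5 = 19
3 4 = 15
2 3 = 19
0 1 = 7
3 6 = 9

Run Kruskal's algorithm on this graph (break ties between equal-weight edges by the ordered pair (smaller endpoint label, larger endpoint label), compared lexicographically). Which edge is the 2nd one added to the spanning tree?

0-2

Kruskal's algorithm — process edges by increasing weight (ties by edge label):
0 3 (1): add. Components now {0,3} {1} {2} {4} {5} {6}
0 2 (3): add. Components now {0,2,3} {1} {4} {5} {6}
2 6 (5): add. Components now {0,2,3,6} {1} {4} {5}
1 5 (6): add. Components now {0,2,3,6} {1,5} {4}
0 1 (7): add. Components now {0,1,2,3,5,6} {4}
2 5 (7): skip — 2 and 5 already connected.
3 6 (9): skip — 3 and 6 already connected.
0 5 (12): skip — 0 and 5 already connected.
1 3 (12): skip — 1 and 3 already connected.
3 5 (14): skip — 3 and 5 already connected.
3 4 (15): add. Components now {0,1,2,3,4,5,6}
The 2nd edge added is 0 2.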